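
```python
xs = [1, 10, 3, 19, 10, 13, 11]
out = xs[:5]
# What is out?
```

xs has length 7. The slice xs[:5] selects indices [0, 1, 2, 3, 4] (0->1, 1->10, 2->3, 3->19, 4->10), giving [1, 10, 3, 19, 10].

[1, 10, 3, 19, 10]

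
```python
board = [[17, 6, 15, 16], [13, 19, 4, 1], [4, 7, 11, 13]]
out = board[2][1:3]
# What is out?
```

board[2] = [4, 7, 11, 13]. board[2] has length 4. The slice board[2][1:3] selects indices [1, 2] (1->7, 2->11), giving [7, 11].

[7, 11]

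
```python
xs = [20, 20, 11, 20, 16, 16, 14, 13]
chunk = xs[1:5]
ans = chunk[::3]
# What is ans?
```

xs has length 8. The slice xs[1:5] selects indices [1, 2, 3, 4] (1->20, 2->11, 3->20, 4->16), giving [20, 11, 20, 16]. So chunk = [20, 11, 20, 16]. chunk has length 4. The slice chunk[::3] selects indices [0, 3] (0->20, 3->16), giving [20, 16].

[20, 16]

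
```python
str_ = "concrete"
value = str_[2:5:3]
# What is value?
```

str_ has length 8. The slice str_[2:5:3] selects indices [2] (2->'n'), giving 'n'.

'n'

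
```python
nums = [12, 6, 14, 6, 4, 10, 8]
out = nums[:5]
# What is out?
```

nums has length 7. The slice nums[:5] selects indices [0, 1, 2, 3, 4] (0->12, 1->6, 2->14, 3->6, 4->4), giving [12, 6, 14, 6, 4].

[12, 6, 14, 6, 4]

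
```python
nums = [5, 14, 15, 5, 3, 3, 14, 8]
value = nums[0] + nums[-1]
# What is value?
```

nums has length 8. nums[0] = 5.
nums has length 8. Negative index -1 maps to positive index 8 + (-1) = 7. nums[7] = 8.
Sum: 5 + 8 = 13.

13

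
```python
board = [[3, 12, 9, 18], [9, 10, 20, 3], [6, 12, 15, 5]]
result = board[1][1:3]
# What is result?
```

board[1] = [9, 10, 20, 3]. board[1] has length 4. The slice board[1][1:3] selects indices [1, 2] (1->10, 2->20), giving [10, 20].

[10, 20]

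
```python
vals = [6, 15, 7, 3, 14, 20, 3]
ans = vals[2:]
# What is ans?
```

vals has length 7. The slice vals[2:] selects indices [2, 3, 4, 5, 6] (2->7, 3->3, 4->14, 5->20, 6->3), giving [7, 3, 14, 20, 3].

[7, 3, 14, 20, 3]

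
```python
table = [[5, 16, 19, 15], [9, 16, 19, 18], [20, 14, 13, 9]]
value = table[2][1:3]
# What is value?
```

table[2] = [20, 14, 13, 9]. table[2] has length 4. The slice table[2][1:3] selects indices [1, 2] (1->14, 2->13), giving [14, 13].

[14, 13]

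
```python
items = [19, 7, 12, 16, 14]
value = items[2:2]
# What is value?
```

items has length 5. The slice items[2:2] resolves to an empty index range, so the result is [].

[]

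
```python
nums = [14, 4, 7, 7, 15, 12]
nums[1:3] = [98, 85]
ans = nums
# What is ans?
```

nums starts as [14, 4, 7, 7, 15, 12] (length 6). The slice nums[1:3] covers indices [1, 2] with values [4, 7]. Replacing that slice with [98, 85] (same length) produces [14, 98, 85, 7, 15, 12].

[14, 98, 85, 7, 15, 12]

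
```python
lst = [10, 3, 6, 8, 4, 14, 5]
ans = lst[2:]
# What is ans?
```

lst has length 7. The slice lst[2:] selects indices [2, 3, 4, 5, 6] (2->6, 3->8, 4->4, 5->14, 6->5), giving [6, 8, 4, 14, 5].

[6, 8, 4, 14, 5]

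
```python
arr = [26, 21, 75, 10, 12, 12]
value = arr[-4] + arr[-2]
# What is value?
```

arr has length 6. Negative index -4 maps to positive index 6 + (-4) = 2. arr[2] = 75.
arr has length 6. Negative index -2 maps to positive index 6 + (-2) = 4. arr[4] = 12.
Sum: 75 + 12 = 87.

87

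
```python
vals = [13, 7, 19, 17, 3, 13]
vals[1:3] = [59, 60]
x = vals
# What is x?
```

vals starts as [13, 7, 19, 17, 3, 13] (length 6). The slice vals[1:3] covers indices [1, 2] with values [7, 19]. Replacing that slice with [59, 60] (same length) produces [13, 59, 60, 17, 3, 13].

[13, 59, 60, 17, 3, 13]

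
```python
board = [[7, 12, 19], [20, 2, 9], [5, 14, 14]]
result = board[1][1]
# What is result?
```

board[1] = [20, 2, 9]. Taking column 1 of that row yields 2.

2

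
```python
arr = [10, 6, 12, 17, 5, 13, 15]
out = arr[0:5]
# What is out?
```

arr has length 7. The slice arr[0:5] selects indices [0, 1, 2, 3, 4] (0->10, 1->6, 2->12, 3->17, 4->5), giving [10, 6, 12, 17, 5].

[10, 6, 12, 17, 5]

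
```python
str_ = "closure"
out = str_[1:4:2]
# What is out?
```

str_ has length 7. The slice str_[1:4:2] selects indices [1, 3] (1->'l', 3->'s'), giving 'ls'.

'ls'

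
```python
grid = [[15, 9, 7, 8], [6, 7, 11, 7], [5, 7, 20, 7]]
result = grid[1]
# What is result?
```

grid has 3 rows. Row 1 is [6, 7, 11, 7].

[6, 7, 11, 7]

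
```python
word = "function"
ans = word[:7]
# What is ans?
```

word has length 8. The slice word[:7] selects indices [0, 1, 2, 3, 4, 5, 6] (0->'f', 1->'u', 2->'n', 3->'c', 4->'t', 5->'i', 6->'o'), giving 'functio'.

'functio'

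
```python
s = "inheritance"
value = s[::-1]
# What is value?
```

s has length 11. The slice s[::-1] selects indices [10, 9, 8, 7, 6, 5, 4, 3, 2, 1, 0] (10->'e', 9->'c', 8->'n', 7->'a', 6->'t', 5->'i', 4->'r', 3->'e', 2->'h', 1->'n', 0->'i'), giving 'ecnatirehni'.

'ecnatirehni'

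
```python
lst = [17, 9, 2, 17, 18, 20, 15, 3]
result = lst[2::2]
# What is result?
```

lst has length 8. The slice lst[2::2] selects indices [2, 4, 6] (2->2, 4->18, 6->15), giving [2, 18, 15].

[2, 18, 15]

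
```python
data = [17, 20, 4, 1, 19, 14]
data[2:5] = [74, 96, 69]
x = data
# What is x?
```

data starts as [17, 20, 4, 1, 19, 14] (length 6). The slice data[2:5] covers indices [2, 3, 4] with values [4, 1, 19]. Replacing that slice with [74, 96, 69] (same length) produces [17, 20, 74, 96, 69, 14].

[17, 20, 74, 96, 69, 14]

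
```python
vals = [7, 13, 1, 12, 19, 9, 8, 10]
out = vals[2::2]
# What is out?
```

vals has length 8. The slice vals[2::2] selects indices [2, 4, 6] (2->1, 4->19, 6->8), giving [1, 19, 8].

[1, 19, 8]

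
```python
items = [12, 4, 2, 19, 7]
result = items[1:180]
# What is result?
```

items has length 5. The slice items[1:180] selects indices [1, 2, 3, 4] (1->4, 2->2, 3->19, 4->7), giving [4, 2, 19, 7].

[4, 2, 19, 7]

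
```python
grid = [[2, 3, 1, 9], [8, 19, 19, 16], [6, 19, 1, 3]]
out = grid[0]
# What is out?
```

grid has 3 rows. Row 0 is [2, 3, 1, 9].

[2, 3, 1, 9]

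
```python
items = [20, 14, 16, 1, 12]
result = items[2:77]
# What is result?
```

items has length 5. The slice items[2:77] selects indices [2, 3, 4] (2->16, 3->1, 4->12), giving [16, 1, 12].

[16, 1, 12]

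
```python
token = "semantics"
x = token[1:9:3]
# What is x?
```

token has length 9. The slice token[1:9:3] selects indices [1, 4, 7] (1->'e', 4->'n', 7->'c'), giving 'enc'.

'enc'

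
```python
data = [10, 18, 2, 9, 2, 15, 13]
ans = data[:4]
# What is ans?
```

data has length 7. The slice data[:4] selects indices [0, 1, 2, 3] (0->10, 1->18, 2->2, 3->9), giving [10, 18, 2, 9].

[10, 18, 2, 9]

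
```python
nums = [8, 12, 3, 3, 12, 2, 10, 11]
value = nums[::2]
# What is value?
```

nums has length 8. The slice nums[::2] selects indices [0, 2, 4, 6] (0->8, 2->3, 4->12, 6->10), giving [8, 3, 12, 10].

[8, 3, 12, 10]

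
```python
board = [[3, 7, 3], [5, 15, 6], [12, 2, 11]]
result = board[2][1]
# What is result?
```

board[2] = [12, 2, 11]. Taking column 1 of that row yields 2.

2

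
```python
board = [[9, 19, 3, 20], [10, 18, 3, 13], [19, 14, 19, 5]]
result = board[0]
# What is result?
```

board has 3 rows. Row 0 is [9, 19, 3, 20].

[9, 19, 3, 20]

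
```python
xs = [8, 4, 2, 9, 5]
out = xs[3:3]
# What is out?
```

xs has length 5. The slice xs[3:3] resolves to an empty index range, so the result is [].

[]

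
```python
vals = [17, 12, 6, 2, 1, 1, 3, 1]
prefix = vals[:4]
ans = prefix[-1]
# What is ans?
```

vals has length 8. The slice vals[:4] selects indices [0, 1, 2, 3] (0->17, 1->12, 2->6, 3->2), giving [17, 12, 6, 2]. So prefix = [17, 12, 6, 2]. Then prefix[-1] = 2.

2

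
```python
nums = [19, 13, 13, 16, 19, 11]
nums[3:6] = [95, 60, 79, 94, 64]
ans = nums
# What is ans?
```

nums starts as [19, 13, 13, 16, 19, 11] (length 6). The slice nums[3:6] covers indices [3, 4, 5] with values [16, 19, 11]. Replacing that slice with [95, 60, 79, 94, 64] (different length) produces [19, 13, 13, 95, 60, 79, 94, 64].

[19, 13, 13, 95, 60, 79, 94, 64]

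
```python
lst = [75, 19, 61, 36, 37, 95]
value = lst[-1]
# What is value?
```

lst has length 6. Negative index -1 maps to positive index 6 + (-1) = 5. lst[5] = 95.

95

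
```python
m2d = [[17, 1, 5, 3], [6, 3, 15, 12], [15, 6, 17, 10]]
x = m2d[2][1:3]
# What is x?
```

m2d[2] = [15, 6, 17, 10]. m2d[2] has length 4. The slice m2d[2][1:3] selects indices [1, 2] (1->6, 2->17), giving [6, 17].

[6, 17]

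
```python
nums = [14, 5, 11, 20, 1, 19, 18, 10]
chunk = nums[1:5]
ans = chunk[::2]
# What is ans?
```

nums has length 8. The slice nums[1:5] selects indices [1, 2, 3, 4] (1->5, 2->11, 3->20, 4->1), giving [5, 11, 20, 1]. So chunk = [5, 11, 20, 1]. chunk has length 4. The slice chunk[::2] selects indices [0, 2] (0->5, 2->20), giving [5, 20].

[5, 20]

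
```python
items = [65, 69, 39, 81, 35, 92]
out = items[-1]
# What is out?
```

items has length 6. Negative index -1 maps to positive index 6 + (-1) = 5. items[5] = 92.

92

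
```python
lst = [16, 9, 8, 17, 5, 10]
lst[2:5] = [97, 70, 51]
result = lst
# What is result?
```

lst starts as [16, 9, 8, 17, 5, 10] (length 6). The slice lst[2:5] covers indices [2, 3, 4] with values [8, 17, 5]. Replacing that slice with [97, 70, 51] (same length) produces [16, 9, 97, 70, 51, 10].

[16, 9, 97, 70, 51, 10]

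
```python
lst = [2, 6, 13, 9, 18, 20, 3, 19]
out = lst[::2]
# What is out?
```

lst has length 8. The slice lst[::2] selects indices [0, 2, 4, 6] (0->2, 2->13, 4->18, 6->3), giving [2, 13, 18, 3].

[2, 13, 18, 3]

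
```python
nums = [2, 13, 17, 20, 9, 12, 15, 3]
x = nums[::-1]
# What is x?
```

nums has length 8. The slice nums[::-1] selects indices [7, 6, 5, 4, 3, 2, 1, 0] (7->3, 6->15, 5->12, 4->9, 3->20, 2->17, 1->13, 0->2), giving [3, 15, 12, 9, 20, 17, 13, 2].

[3, 15, 12, 9, 20, 17, 13, 2]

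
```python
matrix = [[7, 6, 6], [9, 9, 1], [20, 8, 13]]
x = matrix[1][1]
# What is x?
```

matrix[1] = [9, 9, 1]. Taking column 1 of that row yields 9.

9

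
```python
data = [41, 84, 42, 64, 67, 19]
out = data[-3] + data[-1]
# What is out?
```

data has length 6. Negative index -3 maps to positive index 6 + (-3) = 3. data[3] = 64.
data has length 6. Negative index -1 maps to positive index 6 + (-1) = 5. data[5] = 19.
Sum: 64 + 19 = 83.

83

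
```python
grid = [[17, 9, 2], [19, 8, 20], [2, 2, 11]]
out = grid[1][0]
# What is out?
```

grid[1] = [19, 8, 20]. Taking column 0 of that row yields 19.

19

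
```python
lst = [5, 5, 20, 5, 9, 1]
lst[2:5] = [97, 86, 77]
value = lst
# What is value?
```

lst starts as [5, 5, 20, 5, 9, 1] (length 6). The slice lst[2:5] covers indices [2, 3, 4] with values [20, 5, 9]. Replacing that slice with [97, 86, 77] (same length) produces [5, 5, 97, 86, 77, 1].

[5, 5, 97, 86, 77, 1]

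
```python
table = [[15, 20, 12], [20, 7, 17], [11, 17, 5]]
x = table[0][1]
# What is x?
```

table[0] = [15, 20, 12]. Taking column 1 of that row yields 20.

20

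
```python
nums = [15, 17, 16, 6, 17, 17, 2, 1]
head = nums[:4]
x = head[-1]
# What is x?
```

nums has length 8. The slice nums[:4] selects indices [0, 1, 2, 3] (0->15, 1->17, 2->16, 3->6), giving [15, 17, 16, 6]. So head = [15, 17, 16, 6]. Then head[-1] = 6.

6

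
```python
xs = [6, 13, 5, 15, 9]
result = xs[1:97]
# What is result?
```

xs has length 5. The slice xs[1:97] selects indices [1, 2, 3, 4] (1->13, 2->5, 3->15, 4->9), giving [13, 5, 15, 9].

[13, 5, 15, 9]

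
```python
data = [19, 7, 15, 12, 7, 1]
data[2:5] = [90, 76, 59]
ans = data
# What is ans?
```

data starts as [19, 7, 15, 12, 7, 1] (length 6). The slice data[2:5] covers indices [2, 3, 4] with values [15, 12, 7]. Replacing that slice with [90, 76, 59] (same length) produces [19, 7, 90, 76, 59, 1].

[19, 7, 90, 76, 59, 1]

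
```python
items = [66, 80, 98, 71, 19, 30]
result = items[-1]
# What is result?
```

items has length 6. Negative index -1 maps to positive index 6 + (-1) = 5. items[5] = 30.

30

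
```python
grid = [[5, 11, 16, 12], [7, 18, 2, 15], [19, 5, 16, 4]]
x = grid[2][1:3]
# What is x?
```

grid[2] = [19, 5, 16, 4]. grid[2] has length 4. The slice grid[2][1:3] selects indices [1, 2] (1->5, 2->16), giving [5, 16].

[5, 16]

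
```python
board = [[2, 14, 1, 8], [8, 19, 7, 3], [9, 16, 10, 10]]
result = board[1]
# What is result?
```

board has 3 rows. Row 1 is [8, 19, 7, 3].

[8, 19, 7, 3]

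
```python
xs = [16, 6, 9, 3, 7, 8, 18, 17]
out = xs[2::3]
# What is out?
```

xs has length 8. The slice xs[2::3] selects indices [2, 5] (2->9, 5->8), giving [9, 8].

[9, 8]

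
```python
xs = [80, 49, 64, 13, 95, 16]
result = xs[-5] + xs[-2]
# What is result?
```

xs has length 6. Negative index -5 maps to positive index 6 + (-5) = 1. xs[1] = 49.
xs has length 6. Negative index -2 maps to positive index 6 + (-2) = 4. xs[4] = 95.
Sum: 49 + 95 = 144.

144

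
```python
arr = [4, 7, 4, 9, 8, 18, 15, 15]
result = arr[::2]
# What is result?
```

arr has length 8. The slice arr[::2] selects indices [0, 2, 4, 6] (0->4, 2->4, 4->8, 6->15), giving [4, 4, 8, 15].

[4, 4, 8, 15]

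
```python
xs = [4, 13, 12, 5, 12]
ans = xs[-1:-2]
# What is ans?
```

xs has length 5. The slice xs[-1:-2] resolves to an empty index range, so the result is [].

[]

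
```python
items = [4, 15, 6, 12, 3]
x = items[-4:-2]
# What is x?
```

items has length 5. The slice items[-4:-2] selects indices [1, 2] (1->15, 2->6), giving [15, 6].

[15, 6]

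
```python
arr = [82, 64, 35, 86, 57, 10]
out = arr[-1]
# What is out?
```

arr has length 6. Negative index -1 maps to positive index 6 + (-1) = 5. arr[5] = 10.

10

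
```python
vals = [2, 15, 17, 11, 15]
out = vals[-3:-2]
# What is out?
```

vals has length 5. The slice vals[-3:-2] selects indices [2] (2->17), giving [17].

[17]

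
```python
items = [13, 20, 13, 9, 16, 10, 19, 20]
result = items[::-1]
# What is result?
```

items has length 8. The slice items[::-1] selects indices [7, 6, 5, 4, 3, 2, 1, 0] (7->20, 6->19, 5->10, 4->16, 3->9, 2->13, 1->20, 0->13), giving [20, 19, 10, 16, 9, 13, 20, 13].

[20, 19, 10, 16, 9, 13, 20, 13]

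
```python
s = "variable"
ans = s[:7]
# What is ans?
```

s has length 8. The slice s[:7] selects indices [0, 1, 2, 3, 4, 5, 6] (0->'v', 1->'a', 2->'r', 3->'i', 4->'a', 5->'b', 6->'l'), giving 'variabl'.

'variabl'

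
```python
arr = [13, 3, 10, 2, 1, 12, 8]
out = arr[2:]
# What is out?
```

arr has length 7. The slice arr[2:] selects indices [2, 3, 4, 5, 6] (2->10, 3->2, 4->1, 5->12, 6->8), giving [10, 2, 1, 12, 8].

[10, 2, 1, 12, 8]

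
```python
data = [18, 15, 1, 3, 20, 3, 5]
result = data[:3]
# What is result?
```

data has length 7. The slice data[:3] selects indices [0, 1, 2] (0->18, 1->15, 2->1), giving [18, 15, 1].

[18, 15, 1]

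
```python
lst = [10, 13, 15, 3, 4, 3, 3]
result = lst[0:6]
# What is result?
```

lst has length 7. The slice lst[0:6] selects indices [0, 1, 2, 3, 4, 5] (0->10, 1->13, 2->15, 3->3, 4->4, 5->3), giving [10, 13, 15, 3, 4, 3].

[10, 13, 15, 3, 4, 3]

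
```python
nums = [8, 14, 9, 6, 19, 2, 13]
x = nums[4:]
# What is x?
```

nums has length 7. The slice nums[4:] selects indices [4, 5, 6] (4->19, 5->2, 6->13), giving [19, 2, 13].

[19, 2, 13]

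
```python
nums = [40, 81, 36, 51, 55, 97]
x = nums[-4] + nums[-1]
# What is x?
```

nums has length 6. Negative index -4 maps to positive index 6 + (-4) = 2. nums[2] = 36.
nums has length 6. Negative index -1 maps to positive index 6 + (-1) = 5. nums[5] = 97.
Sum: 36 + 97 = 133.

133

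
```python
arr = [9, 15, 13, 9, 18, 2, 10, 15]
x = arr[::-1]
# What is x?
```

arr has length 8. The slice arr[::-1] selects indices [7, 6, 5, 4, 3, 2, 1, 0] (7->15, 6->10, 5->2, 4->18, 3->9, 2->13, 1->15, 0->9), giving [15, 10, 2, 18, 9, 13, 15, 9].

[15, 10, 2, 18, 9, 13, 15, 9]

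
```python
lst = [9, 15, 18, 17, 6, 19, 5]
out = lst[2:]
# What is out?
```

lst has length 7. The slice lst[2:] selects indices [2, 3, 4, 5, 6] (2->18, 3->17, 4->6, 5->19, 6->5), giving [18, 17, 6, 19, 5].

[18, 17, 6, 19, 5]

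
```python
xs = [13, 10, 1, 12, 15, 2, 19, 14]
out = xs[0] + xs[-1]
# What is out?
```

xs has length 8. xs[0] = 13.
xs has length 8. Negative index -1 maps to positive index 8 + (-1) = 7. xs[7] = 14.
Sum: 13 + 14 = 27.

27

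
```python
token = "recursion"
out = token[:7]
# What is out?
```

token has length 9. The slice token[:7] selects indices [0, 1, 2, 3, 4, 5, 6] (0->'r', 1->'e', 2->'c', 3->'u', 4->'r', 5->'s', 6->'i'), giving 'recursi'.

'recursi'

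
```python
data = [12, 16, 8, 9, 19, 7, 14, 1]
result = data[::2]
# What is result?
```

data has length 8. The slice data[::2] selects indices [0, 2, 4, 6] (0->12, 2->8, 4->19, 6->14), giving [12, 8, 19, 14].

[12, 8, 19, 14]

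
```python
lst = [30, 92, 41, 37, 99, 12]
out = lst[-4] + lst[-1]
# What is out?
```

lst has length 6. Negative index -4 maps to positive index 6 + (-4) = 2. lst[2] = 41.
lst has length 6. Negative index -1 maps to positive index 6 + (-1) = 5. lst[5] = 12.
Sum: 41 + 12 = 53.

53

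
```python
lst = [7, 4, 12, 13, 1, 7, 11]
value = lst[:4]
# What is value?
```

lst has length 7. The slice lst[:4] selects indices [0, 1, 2, 3] (0->7, 1->4, 2->12, 3->13), giving [7, 4, 12, 13].

[7, 4, 12, 13]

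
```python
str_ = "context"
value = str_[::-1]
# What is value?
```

str_ has length 7. The slice str_[::-1] selects indices [6, 5, 4, 3, 2, 1, 0] (6->'t', 5->'x', 4->'e', 3->'t', 2->'n', 1->'o', 0->'c'), giving 'txetnoc'.

'txetnoc'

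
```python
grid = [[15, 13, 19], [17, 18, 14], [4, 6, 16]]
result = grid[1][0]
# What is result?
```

grid[1] = [17, 18, 14]. Taking column 0 of that row yields 17.

17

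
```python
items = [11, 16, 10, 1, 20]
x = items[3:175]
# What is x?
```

items has length 5. The slice items[3:175] selects indices [3, 4] (3->1, 4->20), giving [1, 20].

[1, 20]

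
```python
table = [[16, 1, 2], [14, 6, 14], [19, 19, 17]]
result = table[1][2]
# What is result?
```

table[1] = [14, 6, 14]. Taking column 2 of that row yields 14.

14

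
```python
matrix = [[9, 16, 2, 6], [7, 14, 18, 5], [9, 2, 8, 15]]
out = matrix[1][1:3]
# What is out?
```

matrix[1] = [7, 14, 18, 5]. matrix[1] has length 4. The slice matrix[1][1:3] selects indices [1, 2] (1->14, 2->18), giving [14, 18].

[14, 18]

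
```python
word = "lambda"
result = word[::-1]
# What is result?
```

word has length 6. The slice word[::-1] selects indices [5, 4, 3, 2, 1, 0] (5->'a', 4->'d', 3->'b', 2->'m', 1->'a', 0->'l'), giving 'adbmal'.

'adbmal'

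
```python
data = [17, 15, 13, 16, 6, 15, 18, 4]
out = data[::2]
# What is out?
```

data has length 8. The slice data[::2] selects indices [0, 2, 4, 6] (0->17, 2->13, 4->6, 6->18), giving [17, 13, 6, 18].

[17, 13, 6, 18]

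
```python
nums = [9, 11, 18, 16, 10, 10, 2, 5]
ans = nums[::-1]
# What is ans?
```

nums has length 8. The slice nums[::-1] selects indices [7, 6, 5, 4, 3, 2, 1, 0] (7->5, 6->2, 5->10, 4->10, 3->16, 2->18, 1->11, 0->9), giving [5, 2, 10, 10, 16, 18, 11, 9].

[5, 2, 10, 10, 16, 18, 11, 9]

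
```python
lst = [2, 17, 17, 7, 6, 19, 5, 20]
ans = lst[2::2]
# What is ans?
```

lst has length 8. The slice lst[2::2] selects indices [2, 4, 6] (2->17, 4->6, 6->5), giving [17, 6, 5].

[17, 6, 5]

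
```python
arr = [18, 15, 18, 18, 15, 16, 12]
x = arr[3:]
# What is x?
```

arr has length 7. The slice arr[3:] selects indices [3, 4, 5, 6] (3->18, 4->15, 5->16, 6->12), giving [18, 15, 16, 12].

[18, 15, 16, 12]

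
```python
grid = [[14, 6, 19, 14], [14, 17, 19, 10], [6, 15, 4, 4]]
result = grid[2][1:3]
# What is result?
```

grid[2] = [6, 15, 4, 4]. grid[2] has length 4. The slice grid[2][1:3] selects indices [1, 2] (1->15, 2->4), giving [15, 4].

[15, 4]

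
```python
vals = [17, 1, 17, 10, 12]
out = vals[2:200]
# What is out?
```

vals has length 5. The slice vals[2:200] selects indices [2, 3, 4] (2->17, 3->10, 4->12), giving [17, 10, 12].

[17, 10, 12]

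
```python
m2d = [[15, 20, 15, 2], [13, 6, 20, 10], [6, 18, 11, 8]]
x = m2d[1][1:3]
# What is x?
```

m2d[1] = [13, 6, 20, 10]. m2d[1] has length 4. The slice m2d[1][1:3] selects indices [1, 2] (1->6, 2->20), giving [6, 20].

[6, 20]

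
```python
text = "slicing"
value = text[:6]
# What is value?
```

text has length 7. The slice text[:6] selects indices [0, 1, 2, 3, 4, 5] (0->'s', 1->'l', 2->'i', 3->'c', 4->'i', 5->'n'), giving 'slicin'.

'slicin'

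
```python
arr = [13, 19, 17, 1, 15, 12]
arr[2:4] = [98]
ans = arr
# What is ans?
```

arr starts as [13, 19, 17, 1, 15, 12] (length 6). The slice arr[2:4] covers indices [2, 3] with values [17, 1]. Replacing that slice with [98] (different length) produces [13, 19, 98, 15, 12].

[13, 19, 98, 15, 12]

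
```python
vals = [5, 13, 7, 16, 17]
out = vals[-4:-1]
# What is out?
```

vals has length 5. The slice vals[-4:-1] selects indices [1, 2, 3] (1->13, 2->7, 3->16), giving [13, 7, 16].

[13, 7, 16]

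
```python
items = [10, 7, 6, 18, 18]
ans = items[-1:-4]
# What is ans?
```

items has length 5. The slice items[-1:-4] resolves to an empty index range, so the result is [].

[]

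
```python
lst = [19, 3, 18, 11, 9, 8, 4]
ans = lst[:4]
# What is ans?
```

lst has length 7. The slice lst[:4] selects indices [0, 1, 2, 3] (0->19, 1->3, 2->18, 3->11), giving [19, 3, 18, 11].

[19, 3, 18, 11]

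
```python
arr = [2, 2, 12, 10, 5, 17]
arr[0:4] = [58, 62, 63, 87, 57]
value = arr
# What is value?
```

arr starts as [2, 2, 12, 10, 5, 17] (length 6). The slice arr[0:4] covers indices [0, 1, 2, 3] with values [2, 2, 12, 10]. Replacing that slice with [58, 62, 63, 87, 57] (different length) produces [58, 62, 63, 87, 57, 5, 17].

[58, 62, 63, 87, 57, 5, 17]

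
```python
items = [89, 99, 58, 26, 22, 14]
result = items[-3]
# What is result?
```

items has length 6. Negative index -3 maps to positive index 6 + (-3) = 3. items[3] = 26.

26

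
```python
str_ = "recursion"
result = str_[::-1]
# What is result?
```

str_ has length 9. The slice str_[::-1] selects indices [8, 7, 6, 5, 4, 3, 2, 1, 0] (8->'n', 7->'o', 6->'i', 5->'s', 4->'r', 3->'u', 2->'c', 1->'e', 0->'r'), giving 'noisrucer'.

'noisrucer'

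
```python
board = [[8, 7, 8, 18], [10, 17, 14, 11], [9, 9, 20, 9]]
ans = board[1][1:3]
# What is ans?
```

board[1] = [10, 17, 14, 11]. board[1] has length 4. The slice board[1][1:3] selects indices [1, 2] (1->17, 2->14), giving [17, 14].

[17, 14]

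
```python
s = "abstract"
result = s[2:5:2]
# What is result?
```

s has length 8. The slice s[2:5:2] selects indices [2, 4] (2->'s', 4->'r'), giving 'sr'.

'sr'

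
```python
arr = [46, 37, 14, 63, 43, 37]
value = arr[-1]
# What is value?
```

arr has length 6. Negative index -1 maps to positive index 6 + (-1) = 5. arr[5] = 37.

37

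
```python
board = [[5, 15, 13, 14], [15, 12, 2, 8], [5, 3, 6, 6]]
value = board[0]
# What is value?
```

board has 3 rows. Row 0 is [5, 15, 13, 14].

[5, 15, 13, 14]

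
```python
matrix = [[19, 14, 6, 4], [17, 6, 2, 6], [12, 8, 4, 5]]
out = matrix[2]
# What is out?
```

matrix has 3 rows. Row 2 is [12, 8, 4, 5].

[12, 8, 4, 5]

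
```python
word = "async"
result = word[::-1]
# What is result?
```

word has length 5. The slice word[::-1] selects indices [4, 3, 2, 1, 0] (4->'c', 3->'n', 2->'y', 1->'s', 0->'a'), giving 'cnysa'.

'cnysa'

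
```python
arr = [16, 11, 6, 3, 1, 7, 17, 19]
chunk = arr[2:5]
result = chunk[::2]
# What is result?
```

arr has length 8. The slice arr[2:5] selects indices [2, 3, 4] (2->6, 3->3, 4->1), giving [6, 3, 1]. So chunk = [6, 3, 1]. chunk has length 3. The slice chunk[::2] selects indices [0, 2] (0->6, 2->1), giving [6, 1].

[6, 1]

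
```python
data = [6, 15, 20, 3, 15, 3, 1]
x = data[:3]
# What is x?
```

data has length 7. The slice data[:3] selects indices [0, 1, 2] (0->6, 1->15, 2->20), giving [6, 15, 20].

[6, 15, 20]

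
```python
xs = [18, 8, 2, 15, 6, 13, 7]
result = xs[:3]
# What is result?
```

xs has length 7. The slice xs[:3] selects indices [0, 1, 2] (0->18, 1->8, 2->2), giving [18, 8, 2].

[18, 8, 2]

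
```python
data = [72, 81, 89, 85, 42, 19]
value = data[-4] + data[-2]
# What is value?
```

data has length 6. Negative index -4 maps to positive index 6 + (-4) = 2. data[2] = 89.
data has length 6. Negative index -2 maps to positive index 6 + (-2) = 4. data[4] = 42.
Sum: 89 + 42 = 131.

131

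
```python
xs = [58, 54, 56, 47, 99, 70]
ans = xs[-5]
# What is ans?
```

xs has length 6. Negative index -5 maps to positive index 6 + (-5) = 1. xs[1] = 54.

54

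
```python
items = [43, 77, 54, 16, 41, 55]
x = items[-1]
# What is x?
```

items has length 6. Negative index -1 maps to positive index 6 + (-1) = 5. items[5] = 55.

55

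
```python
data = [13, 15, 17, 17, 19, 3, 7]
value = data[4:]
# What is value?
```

data has length 7. The slice data[4:] selects indices [4, 5, 6] (4->19, 5->3, 6->7), giving [19, 3, 7].

[19, 3, 7]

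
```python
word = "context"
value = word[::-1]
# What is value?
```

word has length 7. The slice word[::-1] selects indices [6, 5, 4, 3, 2, 1, 0] (6->'t', 5->'x', 4->'e', 3->'t', 2->'n', 1->'o', 0->'c'), giving 'txetnoc'.

'txetnoc'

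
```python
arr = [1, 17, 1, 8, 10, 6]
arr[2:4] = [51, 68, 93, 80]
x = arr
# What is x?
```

arr starts as [1, 17, 1, 8, 10, 6] (length 6). The slice arr[2:4] covers indices [2, 3] with values [1, 8]. Replacing that slice with [51, 68, 93, 80] (different length) produces [1, 17, 51, 68, 93, 80, 10, 6].

[1, 17, 51, 68, 93, 80, 10, 6]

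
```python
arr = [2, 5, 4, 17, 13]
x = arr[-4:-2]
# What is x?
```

arr has length 5. The slice arr[-4:-2] selects indices [1, 2] (1->5, 2->4), giving [5, 4].

[5, 4]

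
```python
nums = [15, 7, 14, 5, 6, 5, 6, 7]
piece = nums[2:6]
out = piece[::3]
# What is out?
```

nums has length 8. The slice nums[2:6] selects indices [2, 3, 4, 5] (2->14, 3->5, 4->6, 5->5), giving [14, 5, 6, 5]. So piece = [14, 5, 6, 5]. piece has length 4. The slice piece[::3] selects indices [0, 3] (0->14, 3->5), giving [14, 5].

[14, 5]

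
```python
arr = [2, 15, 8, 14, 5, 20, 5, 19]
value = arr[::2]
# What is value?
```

arr has length 8. The slice arr[::2] selects indices [0, 2, 4, 6] (0->2, 2->8, 4->5, 6->5), giving [2, 8, 5, 5].

[2, 8, 5, 5]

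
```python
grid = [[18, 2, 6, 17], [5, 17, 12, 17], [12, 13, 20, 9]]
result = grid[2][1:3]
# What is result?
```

grid[2] = [12, 13, 20, 9]. grid[2] has length 4. The slice grid[2][1:3] selects indices [1, 2] (1->13, 2->20), giving [13, 20].

[13, 20]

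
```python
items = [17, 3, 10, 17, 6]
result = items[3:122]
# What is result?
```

items has length 5. The slice items[3:122] selects indices [3, 4] (3->17, 4->6), giving [17, 6].

[17, 6]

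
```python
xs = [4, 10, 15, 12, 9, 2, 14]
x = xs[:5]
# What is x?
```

xs has length 7. The slice xs[:5] selects indices [0, 1, 2, 3, 4] (0->4, 1->10, 2->15, 3->12, 4->9), giving [4, 10, 15, 12, 9].

[4, 10, 15, 12, 9]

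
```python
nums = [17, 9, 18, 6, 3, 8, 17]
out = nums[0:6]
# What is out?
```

nums has length 7. The slice nums[0:6] selects indices [0, 1, 2, 3, 4, 5] (0->17, 1->9, 2->18, 3->6, 4->3, 5->8), giving [17, 9, 18, 6, 3, 8].

[17, 9, 18, 6, 3, 8]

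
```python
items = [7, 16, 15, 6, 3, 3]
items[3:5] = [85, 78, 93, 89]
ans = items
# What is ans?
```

items starts as [7, 16, 15, 6, 3, 3] (length 6). The slice items[3:5] covers indices [3, 4] with values [6, 3]. Replacing that slice with [85, 78, 93, 89] (different length) produces [7, 16, 15, 85, 78, 93, 89, 3].

[7, 16, 15, 85, 78, 93, 89, 3]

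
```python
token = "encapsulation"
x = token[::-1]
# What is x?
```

token has length 13. The slice token[::-1] selects indices [12, 11, 10, 9, 8, 7, 6, 5, 4, 3, 2, 1, 0] (12->'n', 11->'o', 10->'i', 9->'t', 8->'a', 7->'l', 6->'u', 5->'s', 4->'p', 3->'a', 2->'c', 1->'n', 0->'e'), giving 'noitaluspacne'.

'noitaluspacne'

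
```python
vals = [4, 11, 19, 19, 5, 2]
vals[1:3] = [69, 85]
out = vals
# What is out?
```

vals starts as [4, 11, 19, 19, 5, 2] (length 6). The slice vals[1:3] covers indices [1, 2] with values [11, 19]. Replacing that slice with [69, 85] (same length) produces [4, 69, 85, 19, 5, 2].

[4, 69, 85, 19, 5, 2]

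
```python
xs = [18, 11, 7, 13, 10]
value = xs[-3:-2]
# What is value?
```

xs has length 5. The slice xs[-3:-2] selects indices [2] (2->7), giving [7].

[7]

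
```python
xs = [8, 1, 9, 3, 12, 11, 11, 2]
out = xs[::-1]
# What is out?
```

xs has length 8. The slice xs[::-1] selects indices [7, 6, 5, 4, 3, 2, 1, 0] (7->2, 6->11, 5->11, 4->12, 3->3, 2->9, 1->1, 0->8), giving [2, 11, 11, 12, 3, 9, 1, 8].

[2, 11, 11, 12, 3, 9, 1, 8]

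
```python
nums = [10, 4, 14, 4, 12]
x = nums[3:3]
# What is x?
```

nums has length 5. The slice nums[3:3] resolves to an empty index range, so the result is [].

[]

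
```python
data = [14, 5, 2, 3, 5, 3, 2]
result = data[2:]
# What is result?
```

data has length 7. The slice data[2:] selects indices [2, 3, 4, 5, 6] (2->2, 3->3, 4->5, 5->3, 6->2), giving [2, 3, 5, 3, 2].

[2, 3, 5, 3, 2]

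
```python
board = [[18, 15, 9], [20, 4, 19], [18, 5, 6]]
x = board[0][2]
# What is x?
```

board[0] = [18, 15, 9]. Taking column 2 of that row yields 9.

9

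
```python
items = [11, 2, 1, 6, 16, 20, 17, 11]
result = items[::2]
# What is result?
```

items has length 8. The slice items[::2] selects indices [0, 2, 4, 6] (0->11, 2->1, 4->16, 6->17), giving [11, 1, 16, 17].

[11, 1, 16, 17]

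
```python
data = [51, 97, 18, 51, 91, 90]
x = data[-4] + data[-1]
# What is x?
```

data has length 6. Negative index -4 maps to positive index 6 + (-4) = 2. data[2] = 18.
data has length 6. Negative index -1 maps to positive index 6 + (-1) = 5. data[5] = 90.
Sum: 18 + 90 = 108.

108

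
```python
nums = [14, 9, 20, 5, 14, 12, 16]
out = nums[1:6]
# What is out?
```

nums has length 7. The slice nums[1:6] selects indices [1, 2, 3, 4, 5] (1->9, 2->20, 3->5, 4->14, 5->12), giving [9, 20, 5, 14, 12].

[9, 20, 5, 14, 12]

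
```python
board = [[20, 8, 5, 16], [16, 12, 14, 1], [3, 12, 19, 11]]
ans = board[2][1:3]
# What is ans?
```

board[2] = [3, 12, 19, 11]. board[2] has length 4. The slice board[2][1:3] selects indices [1, 2] (1->12, 2->19), giving [12, 19].

[12, 19]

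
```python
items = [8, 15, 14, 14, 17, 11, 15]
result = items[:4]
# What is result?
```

items has length 7. The slice items[:4] selects indices [0, 1, 2, 3] (0->8, 1->15, 2->14, 3->14), giving [8, 15, 14, 14].

[8, 15, 14, 14]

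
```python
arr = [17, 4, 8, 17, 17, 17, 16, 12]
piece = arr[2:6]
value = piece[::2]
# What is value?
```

arr has length 8. The slice arr[2:6] selects indices [2, 3, 4, 5] (2->8, 3->17, 4->17, 5->17), giving [8, 17, 17, 17]. So piece = [8, 17, 17, 17]. piece has length 4. The slice piece[::2] selects indices [0, 2] (0->8, 2->17), giving [8, 17].

[8, 17]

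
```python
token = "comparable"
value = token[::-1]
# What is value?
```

token has length 10. The slice token[::-1] selects indices [9, 8, 7, 6, 5, 4, 3, 2, 1, 0] (9->'e', 8->'l', 7->'b', 6->'a', 5->'r', 4->'a', 3->'p', 2->'m', 1->'o', 0->'c'), giving 'elbarapmoc'.

'elbarapmoc'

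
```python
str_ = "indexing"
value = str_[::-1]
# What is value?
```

str_ has length 8. The slice str_[::-1] selects indices [7, 6, 5, 4, 3, 2, 1, 0] (7->'g', 6->'n', 5->'i', 4->'x', 3->'e', 2->'d', 1->'n', 0->'i'), giving 'gnixedni'.

'gnixedni'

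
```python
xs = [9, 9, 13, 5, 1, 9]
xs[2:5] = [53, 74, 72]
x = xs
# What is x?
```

xs starts as [9, 9, 13, 5, 1, 9] (length 6). The slice xs[2:5] covers indices [2, 3, 4] with values [13, 5, 1]. Replacing that slice with [53, 74, 72] (same length) produces [9, 9, 53, 74, 72, 9].

[9, 9, 53, 74, 72, 9]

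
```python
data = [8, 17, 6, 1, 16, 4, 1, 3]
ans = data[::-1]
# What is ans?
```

data has length 8. The slice data[::-1] selects indices [7, 6, 5, 4, 3, 2, 1, 0] (7->3, 6->1, 5->4, 4->16, 3->1, 2->6, 1->17, 0->8), giving [3, 1, 4, 16, 1, 6, 17, 8].

[3, 1, 4, 16, 1, 6, 17, 8]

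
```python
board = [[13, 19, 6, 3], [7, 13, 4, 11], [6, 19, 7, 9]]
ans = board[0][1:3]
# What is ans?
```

board[0] = [13, 19, 6, 3]. board[0] has length 4. The slice board[0][1:3] selects indices [1, 2] (1->19, 2->6), giving [19, 6].

[19, 6]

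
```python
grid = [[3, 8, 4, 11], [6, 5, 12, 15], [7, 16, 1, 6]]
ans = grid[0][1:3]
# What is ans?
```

grid[0] = [3, 8, 4, 11]. grid[0] has length 4. The slice grid[0][1:3] selects indices [1, 2] (1->8, 2->4), giving [8, 4].

[8, 4]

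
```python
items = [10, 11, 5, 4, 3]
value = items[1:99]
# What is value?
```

items has length 5. The slice items[1:99] selects indices [1, 2, 3, 4] (1->11, 2->5, 3->4, 4->3), giving [11, 5, 4, 3].

[11, 5, 4, 3]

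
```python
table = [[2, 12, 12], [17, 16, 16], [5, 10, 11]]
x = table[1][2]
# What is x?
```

table[1] = [17, 16, 16]. Taking column 2 of that row yields 16.

16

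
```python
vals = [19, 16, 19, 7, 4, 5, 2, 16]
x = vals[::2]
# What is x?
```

vals has length 8. The slice vals[::2] selects indices [0, 2, 4, 6] (0->19, 2->19, 4->4, 6->2), giving [19, 19, 4, 2].

[19, 19, 4, 2]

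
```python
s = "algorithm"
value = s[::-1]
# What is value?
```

s has length 9. The slice s[::-1] selects indices [8, 7, 6, 5, 4, 3, 2, 1, 0] (8->'m', 7->'h', 6->'t', 5->'i', 4->'r', 3->'o', 2->'g', 1->'l', 0->'a'), giving 'mhtirogla'.

'mhtirogla'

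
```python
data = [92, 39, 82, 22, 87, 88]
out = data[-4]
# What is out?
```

data has length 6. Negative index -4 maps to positive index 6 + (-4) = 2. data[2] = 82.

82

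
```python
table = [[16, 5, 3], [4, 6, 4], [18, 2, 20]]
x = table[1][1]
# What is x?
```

table[1] = [4, 6, 4]. Taking column 1 of that row yields 6.

6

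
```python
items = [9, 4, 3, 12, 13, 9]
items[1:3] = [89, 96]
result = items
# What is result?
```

items starts as [9, 4, 3, 12, 13, 9] (length 6). The slice items[1:3] covers indices [1, 2] with values [4, 3]. Replacing that slice with [89, 96] (same length) produces [9, 89, 96, 12, 13, 9].

[9, 89, 96, 12, 13, 9]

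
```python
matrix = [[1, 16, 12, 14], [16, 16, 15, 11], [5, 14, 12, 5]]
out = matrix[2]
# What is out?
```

matrix has 3 rows. Row 2 is [5, 14, 12, 5].

[5, 14, 12, 5]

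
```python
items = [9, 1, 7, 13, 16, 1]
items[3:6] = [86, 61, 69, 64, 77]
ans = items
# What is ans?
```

items starts as [9, 1, 7, 13, 16, 1] (length 6). The slice items[3:6] covers indices [3, 4, 5] with values [13, 16, 1]. Replacing that slice with [86, 61, 69, 64, 77] (different length) produces [9, 1, 7, 86, 61, 69, 64, 77].

[9, 1, 7, 86, 61, 69, 64, 77]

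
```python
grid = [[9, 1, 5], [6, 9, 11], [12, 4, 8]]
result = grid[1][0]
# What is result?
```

grid[1] = [6, 9, 11]. Taking column 0 of that row yields 6.

6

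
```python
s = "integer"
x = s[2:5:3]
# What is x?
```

s has length 7. The slice s[2:5:3] selects indices [2] (2->'t'), giving 't'.

't'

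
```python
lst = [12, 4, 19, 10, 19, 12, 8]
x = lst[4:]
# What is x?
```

lst has length 7. The slice lst[4:] selects indices [4, 5, 6] (4->19, 5->12, 6->8), giving [19, 12, 8].

[19, 12, 8]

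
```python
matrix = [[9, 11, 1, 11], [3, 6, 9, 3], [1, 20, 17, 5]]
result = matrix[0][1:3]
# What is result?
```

matrix[0] = [9, 11, 1, 11]. matrix[0] has length 4. The slice matrix[0][1:3] selects indices [1, 2] (1->11, 2->1), giving [11, 1].

[11, 1]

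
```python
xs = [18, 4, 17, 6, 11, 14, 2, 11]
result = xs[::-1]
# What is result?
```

xs has length 8. The slice xs[::-1] selects indices [7, 6, 5, 4, 3, 2, 1, 0] (7->11, 6->2, 5->14, 4->11, 3->6, 2->17, 1->4, 0->18), giving [11, 2, 14, 11, 6, 17, 4, 18].

[11, 2, 14, 11, 6, 17, 4, 18]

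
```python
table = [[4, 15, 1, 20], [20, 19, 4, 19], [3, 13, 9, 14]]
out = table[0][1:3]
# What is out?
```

table[0] = [4, 15, 1, 20]. table[0] has length 4. The slice table[0][1:3] selects indices [1, 2] (1->15, 2->1), giving [15, 1].

[15, 1]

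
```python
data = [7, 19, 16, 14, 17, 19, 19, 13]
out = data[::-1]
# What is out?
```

data has length 8. The slice data[::-1] selects indices [7, 6, 5, 4, 3, 2, 1, 0] (7->13, 6->19, 5->19, 4->17, 3->14, 2->16, 1->19, 0->7), giving [13, 19, 19, 17, 14, 16, 19, 7].

[13, 19, 19, 17, 14, 16, 19, 7]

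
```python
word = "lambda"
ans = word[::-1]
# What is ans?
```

word has length 6. The slice word[::-1] selects indices [5, 4, 3, 2, 1, 0] (5->'a', 4->'d', 3->'b', 2->'m', 1->'a', 0->'l'), giving 'adbmal'.

'adbmal'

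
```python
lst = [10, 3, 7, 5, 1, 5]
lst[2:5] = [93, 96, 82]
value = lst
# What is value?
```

lst starts as [10, 3, 7, 5, 1, 5] (length 6). The slice lst[2:5] covers indices [2, 3, 4] with values [7, 5, 1]. Replacing that slice with [93, 96, 82] (same length) produces [10, 3, 93, 96, 82, 5].

[10, 3, 93, 96, 82, 5]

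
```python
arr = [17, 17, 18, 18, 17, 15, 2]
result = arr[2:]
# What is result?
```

arr has length 7. The slice arr[2:] selects indices [2, 3, 4, 5, 6] (2->18, 3->18, 4->17, 5->15, 6->2), giving [18, 18, 17, 15, 2].

[18, 18, 17, 15, 2]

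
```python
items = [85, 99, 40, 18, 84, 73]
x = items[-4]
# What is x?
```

items has length 6. Negative index -4 maps to positive index 6 + (-4) = 2. items[2] = 40.

40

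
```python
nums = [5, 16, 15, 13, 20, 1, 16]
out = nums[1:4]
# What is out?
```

nums has length 7. The slice nums[1:4] selects indices [1, 2, 3] (1->16, 2->15, 3->13), giving [16, 15, 13].

[16, 15, 13]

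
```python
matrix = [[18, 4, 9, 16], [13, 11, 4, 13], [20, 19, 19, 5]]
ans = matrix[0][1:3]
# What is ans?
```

matrix[0] = [18, 4, 9, 16]. matrix[0] has length 4. The slice matrix[0][1:3] selects indices [1, 2] (1->4, 2->9), giving [4, 9].

[4, 9]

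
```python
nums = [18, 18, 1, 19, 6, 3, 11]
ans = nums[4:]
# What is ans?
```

nums has length 7. The slice nums[4:] selects indices [4, 5, 6] (4->6, 5->3, 6->11), giving [6, 3, 11].

[6, 3, 11]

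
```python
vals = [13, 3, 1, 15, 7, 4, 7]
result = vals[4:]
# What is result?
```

vals has length 7. The slice vals[4:] selects indices [4, 5, 6] (4->7, 5->4, 6->7), giving [7, 4, 7].

[7, 4, 7]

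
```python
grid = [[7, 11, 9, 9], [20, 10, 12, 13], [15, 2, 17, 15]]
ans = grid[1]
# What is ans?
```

grid has 3 rows. Row 1 is [20, 10, 12, 13].

[20, 10, 12, 13]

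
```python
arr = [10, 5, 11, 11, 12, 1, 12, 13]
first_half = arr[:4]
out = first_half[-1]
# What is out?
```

arr has length 8. The slice arr[:4] selects indices [0, 1, 2, 3] (0->10, 1->5, 2->11, 3->11), giving [10, 5, 11, 11]. So first_half = [10, 5, 11, 11]. Then first_half[-1] = 11.

11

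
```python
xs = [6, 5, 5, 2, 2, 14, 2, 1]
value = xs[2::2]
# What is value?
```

xs has length 8. The slice xs[2::2] selects indices [2, 4, 6] (2->5, 4->2, 6->2), giving [5, 2, 2].

[5, 2, 2]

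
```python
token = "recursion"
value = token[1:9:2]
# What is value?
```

token has length 9. The slice token[1:9:2] selects indices [1, 3, 5, 7] (1->'e', 3->'u', 5->'s', 7->'o'), giving 'euso'.

'euso'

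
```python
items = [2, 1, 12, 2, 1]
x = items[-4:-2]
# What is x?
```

items has length 5. The slice items[-4:-2] selects indices [1, 2] (1->1, 2->12), giving [1, 12].

[1, 12]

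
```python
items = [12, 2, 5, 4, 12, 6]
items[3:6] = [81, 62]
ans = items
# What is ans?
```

items starts as [12, 2, 5, 4, 12, 6] (length 6). The slice items[3:6] covers indices [3, 4, 5] with values [4, 12, 6]. Replacing that slice with [81, 62] (different length) produces [12, 2, 5, 81, 62].

[12, 2, 5, 81, 62]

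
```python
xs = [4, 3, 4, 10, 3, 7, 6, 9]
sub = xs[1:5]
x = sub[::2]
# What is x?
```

xs has length 8. The slice xs[1:5] selects indices [1, 2, 3, 4] (1->3, 2->4, 3->10, 4->3), giving [3, 4, 10, 3]. So sub = [3, 4, 10, 3]. sub has length 4. The slice sub[::2] selects indices [0, 2] (0->3, 2->10), giving [3, 10].

[3, 10]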